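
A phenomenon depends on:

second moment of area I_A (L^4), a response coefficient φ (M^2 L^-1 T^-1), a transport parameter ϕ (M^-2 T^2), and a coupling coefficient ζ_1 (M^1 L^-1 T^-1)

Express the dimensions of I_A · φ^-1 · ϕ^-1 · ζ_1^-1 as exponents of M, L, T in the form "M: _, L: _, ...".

Collect each base-dimension exponent across the product:
  M: (0) − (2) − (-2) − (1) = -1
  L: (4) − (-1) − (0) − (-1) = 6
  T: (0) − (-1) − (2) − (-1) = 0
So the dimensions are [M⁻¹ L⁶].

M: -1, L: 6, T: 0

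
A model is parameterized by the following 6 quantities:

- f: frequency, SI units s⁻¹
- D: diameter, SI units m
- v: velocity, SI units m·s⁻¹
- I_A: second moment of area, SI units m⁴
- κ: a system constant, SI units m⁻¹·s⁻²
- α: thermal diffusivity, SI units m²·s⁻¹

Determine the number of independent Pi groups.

4

There are 6 variables and 2 base dimensions (L, T).
The dimension matrix has rank 2.
Independent dimensionless groups: 6 − 2 = 4.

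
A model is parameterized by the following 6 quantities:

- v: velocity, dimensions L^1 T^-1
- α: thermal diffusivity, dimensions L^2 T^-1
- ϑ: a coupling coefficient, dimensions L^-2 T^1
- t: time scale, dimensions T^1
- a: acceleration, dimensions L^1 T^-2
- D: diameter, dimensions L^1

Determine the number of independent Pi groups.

There are 6 variables and 2 base dimensions (L, T).
The dimension matrix has rank 2.
Independent dimensionless groups: 6 − 2 = 4.

4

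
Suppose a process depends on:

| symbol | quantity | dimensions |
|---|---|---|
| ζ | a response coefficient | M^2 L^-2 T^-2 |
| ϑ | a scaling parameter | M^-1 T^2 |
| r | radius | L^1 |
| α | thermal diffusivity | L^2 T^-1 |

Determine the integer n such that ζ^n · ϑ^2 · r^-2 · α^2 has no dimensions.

Balance the M exponent: (2)·n from ζ, plus 2·(-1) − 2·(0) + 2·(0) = -2 from the rest, must sum to zero.
2n − 2 = 0, so n = 1.

1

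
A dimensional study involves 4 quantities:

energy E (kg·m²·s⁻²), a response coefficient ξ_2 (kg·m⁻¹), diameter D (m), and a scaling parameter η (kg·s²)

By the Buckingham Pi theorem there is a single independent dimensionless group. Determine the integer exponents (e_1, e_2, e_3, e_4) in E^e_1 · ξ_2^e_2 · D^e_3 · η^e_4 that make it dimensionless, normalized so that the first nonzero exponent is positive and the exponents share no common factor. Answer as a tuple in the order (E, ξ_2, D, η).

(1, -2, -4, 1)

M: e_1·(1) + e_2·(1) + e_3·(0) + e_4·(1) = 0
L: e_1·(2) + e_2·(-1) + e_3·(1) + e_4·(0) = 0
T: e_1·(-2) + e_2·(0) + e_3·(0) + e_4·(2) = 0
Solving this homogeneous linear system for the smallest-integer solution (first nonzero entry positive) gives (1, -2, -4, 1).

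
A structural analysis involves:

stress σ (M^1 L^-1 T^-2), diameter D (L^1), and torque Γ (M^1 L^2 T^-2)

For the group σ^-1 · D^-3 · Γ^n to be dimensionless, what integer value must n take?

Balance the M exponent: (1)·n from Γ, plus −(1) − 3·(0) = -1 from the rest, must sum to zero.
n − 1 = 0, so n = 1.

1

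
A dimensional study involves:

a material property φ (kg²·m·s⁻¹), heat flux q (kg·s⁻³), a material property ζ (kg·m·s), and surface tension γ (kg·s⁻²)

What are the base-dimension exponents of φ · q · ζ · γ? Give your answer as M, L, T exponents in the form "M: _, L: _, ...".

M: 5, L: 2, T: -5

Collect each base-dimension exponent across the product:
  M: (2) + (1) + (1) + (1) = 5
  L: (1) + (0) + (1) + (0) = 2
  T: (-1) + (-3) + (1) + (-2) = -5
So the dimensions are [M⁵ L² T⁻⁵].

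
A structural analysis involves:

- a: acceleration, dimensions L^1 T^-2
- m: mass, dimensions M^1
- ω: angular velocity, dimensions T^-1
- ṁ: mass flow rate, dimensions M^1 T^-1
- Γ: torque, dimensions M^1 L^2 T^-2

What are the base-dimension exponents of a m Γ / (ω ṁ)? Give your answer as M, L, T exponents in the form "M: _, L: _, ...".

Collect each base-dimension exponent across the product:
  M: (0) + (1) − (0) − (1) + (1) = 1
  L: (1) + (0) − (0) − (0) + (2) = 3
  T: (-2) + (0) − (-1) − (-1) + (-2) = -2
So the dimensions are [M L³ T⁻²].

M: 1, L: 3, T: -2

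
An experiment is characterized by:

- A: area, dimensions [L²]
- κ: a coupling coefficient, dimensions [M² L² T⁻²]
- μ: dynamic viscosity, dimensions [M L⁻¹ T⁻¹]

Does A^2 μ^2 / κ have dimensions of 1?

yes

Sum the exponent of each base dimension across the product:
  M: 2·[A]_M − [κ]_M + 2·[μ]_M = 2·(0) − (2) + 2·(1) = 0
  L: 2·[A]_L − [κ]_L + 2·[μ]_L = 2·(2) − (2) + 2·(-1) = 0
  T: 2·[A]_T − [κ]_T + 2·[μ]_T = 2·(0) − (-2) + 2·(-1) = 0
All base exponents vanish — dimensionless.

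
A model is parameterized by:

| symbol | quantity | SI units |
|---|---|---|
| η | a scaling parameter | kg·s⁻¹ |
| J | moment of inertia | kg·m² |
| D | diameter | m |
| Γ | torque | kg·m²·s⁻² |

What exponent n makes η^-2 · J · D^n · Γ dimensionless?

-4

Balance the L exponent: (1)·n from D, plus −2·(0) + (2) + (2) = 4 from the rest, must sum to zero.
n + 4 = 0, so n = -4.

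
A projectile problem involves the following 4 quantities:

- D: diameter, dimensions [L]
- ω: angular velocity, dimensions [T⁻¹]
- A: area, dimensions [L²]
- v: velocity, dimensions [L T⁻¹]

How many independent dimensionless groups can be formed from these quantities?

There are 4 variables and 2 base dimensions (L, T).
The dimension matrix has rank 2.
Independent dimensionless groups: 4 − 2 = 2.

2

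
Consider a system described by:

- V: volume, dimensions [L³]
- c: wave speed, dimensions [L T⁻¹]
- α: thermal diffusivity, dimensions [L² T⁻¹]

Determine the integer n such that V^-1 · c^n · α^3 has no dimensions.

-3

Balance the L exponent: (1)·n from c, plus −(3) + 3·(2) = 3 from the rest, must sum to zero.
n + 3 = 0, so n = -3.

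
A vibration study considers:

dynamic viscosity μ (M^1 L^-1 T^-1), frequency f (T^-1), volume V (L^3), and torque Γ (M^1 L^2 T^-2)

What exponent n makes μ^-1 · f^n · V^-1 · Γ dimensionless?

Balance the T exponent: (-1)·n from f, plus −(-1) − (0) + (-2) = -1 from the rest, must sum to zero.
−n − 1 = 0, so n = -1.

-1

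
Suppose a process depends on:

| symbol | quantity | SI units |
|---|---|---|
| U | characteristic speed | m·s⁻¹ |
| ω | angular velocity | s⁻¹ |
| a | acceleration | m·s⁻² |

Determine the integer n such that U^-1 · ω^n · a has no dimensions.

Balance the T exponent: (-1)·n from ω, plus −(-1) + (-2) = -1 from the rest, must sum to zero.
−n − 1 = 0, so n = -1.

-1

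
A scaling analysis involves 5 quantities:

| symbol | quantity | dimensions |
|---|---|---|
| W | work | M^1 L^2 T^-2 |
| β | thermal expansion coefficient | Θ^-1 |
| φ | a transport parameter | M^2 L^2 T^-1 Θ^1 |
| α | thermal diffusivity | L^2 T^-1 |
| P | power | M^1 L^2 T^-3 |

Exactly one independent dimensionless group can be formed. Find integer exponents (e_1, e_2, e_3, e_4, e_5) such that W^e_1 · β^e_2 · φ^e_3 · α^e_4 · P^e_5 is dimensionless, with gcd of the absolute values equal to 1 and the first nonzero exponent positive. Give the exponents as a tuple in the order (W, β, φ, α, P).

(4, -1, -1, -1, -2)

M: e_1·(1) + e_2·(0) + e_3·(2) + e_4·(0) + e_5·(1) = 0
L: e_1·(2) + e_2·(0) + e_3·(2) + e_4·(2) + e_5·(2) = 0
T: e_1·(-2) + e_2·(0) + e_3·(-1) + e_4·(-1) + e_5·(-3) = 0
Θ: e_1·(0) + e_2·(-1) + e_3·(1) + e_4·(0) + e_5·(0) = 0
Solving this homogeneous linear system for the smallest-integer solution (first nonzero entry positive) gives (4, -1, -1, -1, -2).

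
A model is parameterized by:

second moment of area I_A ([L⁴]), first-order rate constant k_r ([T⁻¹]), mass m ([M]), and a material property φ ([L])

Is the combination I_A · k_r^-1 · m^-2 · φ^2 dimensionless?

Sum the exponent of each base dimension across the product:
  M: [I_A]_M − [k_r]_M − 2·[m]_M + 2·[φ]_M = (0) − (0) − 2·(1) + 2·(0) = -2
  L: [I_A]_L − [k_r]_L − 2·[m]_L + 2·[φ]_L = (4) − (0) − 2·(0) + 2·(1) = 6
  T: [I_A]_T − [k_r]_T − 2·[m]_T + 2·[φ]_T = (0) − (-1) − 2·(0) + 2·(0) = 1
Net dimensions [M⁻² L⁶ T] ≠ [1] — not dimensionless.

no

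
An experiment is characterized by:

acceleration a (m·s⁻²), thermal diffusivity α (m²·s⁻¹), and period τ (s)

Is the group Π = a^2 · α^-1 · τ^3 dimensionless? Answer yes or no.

Sum the exponent of each base dimension across the product:
  M: 2·[a]_M − [α]_M + 3·[τ]_M = 2·(0) − (0) + 3·(0) = 0
  L: 2·[a]_L − [α]_L + 3·[τ]_L = 2·(1) − (2) + 3·(0) = 0
  T: 2·[a]_T − [α]_T + 3·[τ]_T = 2·(-2) − (-1) + 3·(1) = 0
All base exponents vanish — dimensionless.

yes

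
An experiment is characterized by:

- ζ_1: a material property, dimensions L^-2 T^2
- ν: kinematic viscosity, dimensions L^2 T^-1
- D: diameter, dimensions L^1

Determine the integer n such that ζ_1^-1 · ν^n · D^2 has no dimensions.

Balance the L exponent: (2)·n from ν, plus −(-2) + 2·(1) = 4 from the rest, must sum to zero.
2n + 4 = 0, so n = -2.

-2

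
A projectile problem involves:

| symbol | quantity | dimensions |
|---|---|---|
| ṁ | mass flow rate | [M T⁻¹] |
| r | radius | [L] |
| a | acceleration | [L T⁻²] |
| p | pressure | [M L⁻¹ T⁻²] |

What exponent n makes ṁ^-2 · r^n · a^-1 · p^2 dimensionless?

3

Balance the L exponent: (1)·n from r, plus −2·(0) − (1) + 2·(-1) = -3 from the rest, must sum to zero.
n − 3 = 0, so n = 3.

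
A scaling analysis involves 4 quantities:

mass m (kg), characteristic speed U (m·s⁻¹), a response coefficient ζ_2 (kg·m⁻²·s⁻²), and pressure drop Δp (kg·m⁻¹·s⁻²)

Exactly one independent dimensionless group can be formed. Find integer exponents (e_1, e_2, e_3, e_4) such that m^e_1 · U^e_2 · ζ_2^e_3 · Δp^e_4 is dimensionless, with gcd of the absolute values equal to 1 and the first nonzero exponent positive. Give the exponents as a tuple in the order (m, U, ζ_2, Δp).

(1, 2, 3, -4)

M: e_1·(1) + e_2·(0) + e_3·(1) + e_4·(1) = 0
L: e_1·(0) + e_2·(1) + e_3·(-2) + e_4·(-1) = 0
T: e_1·(0) + e_2·(-1) + e_3·(-2) + e_4·(-2) = 0
Solving this homogeneous linear system for the smallest-integer solution (first nonzero entry positive) gives (1, 2, 3, -4).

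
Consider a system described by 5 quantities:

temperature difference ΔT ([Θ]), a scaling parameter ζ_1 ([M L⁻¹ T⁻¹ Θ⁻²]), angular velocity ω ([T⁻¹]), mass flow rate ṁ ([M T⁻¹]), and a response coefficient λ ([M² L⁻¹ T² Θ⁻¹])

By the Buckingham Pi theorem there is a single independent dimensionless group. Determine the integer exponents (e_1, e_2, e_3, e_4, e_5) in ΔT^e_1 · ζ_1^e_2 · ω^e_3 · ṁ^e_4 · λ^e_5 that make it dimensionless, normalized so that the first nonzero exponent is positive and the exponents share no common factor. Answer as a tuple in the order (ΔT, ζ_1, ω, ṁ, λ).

M: e_1·(0) + e_2·(1) + e_3·(0) + e_4·(1) + e_5·(2) = 0
L: e_1·(0) + e_2·(-1) + e_3·(0) + e_4·(0) + e_5·(-1) = 0
T: e_1·(0) + e_2·(-1) + e_3·(-1) + e_4·(-1) + e_5·(2) = 0
Θ: e_1·(1) + e_2·(-2) + e_3·(0) + e_4·(0) + e_5·(-1) = 0
Solving this homogeneous linear system for the smallest-integer solution (first nonzero entry positive) gives (1, 1, -4, 1, -1).

(1, 1, -4, 1, -1)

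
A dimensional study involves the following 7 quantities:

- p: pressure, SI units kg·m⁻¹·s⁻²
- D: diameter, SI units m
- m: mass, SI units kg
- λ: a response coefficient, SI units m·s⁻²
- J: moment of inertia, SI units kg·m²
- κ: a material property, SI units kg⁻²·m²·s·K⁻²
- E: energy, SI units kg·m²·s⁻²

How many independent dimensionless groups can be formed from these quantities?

3

There are 7 variables and 4 base dimensions (M, L, T, Θ).
The dimension matrix has rank 4.
Independent dimensionless groups: 7 − 4 = 3.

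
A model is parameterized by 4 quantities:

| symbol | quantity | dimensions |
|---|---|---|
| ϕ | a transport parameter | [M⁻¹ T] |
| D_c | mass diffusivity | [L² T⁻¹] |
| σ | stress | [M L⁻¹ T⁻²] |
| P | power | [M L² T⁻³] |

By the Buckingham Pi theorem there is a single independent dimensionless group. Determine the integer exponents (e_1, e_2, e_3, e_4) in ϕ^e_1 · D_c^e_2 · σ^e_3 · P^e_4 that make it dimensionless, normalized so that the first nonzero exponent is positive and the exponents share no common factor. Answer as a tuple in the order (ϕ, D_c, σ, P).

M: e_1·(-1) + e_2·(0) + e_3·(1) + e_4·(1) = 0
L: e_1·(0) + e_2·(2) + e_3·(-1) + e_4·(2) = 0
T: e_1·(1) + e_2·(-1) + e_3·(-2) + e_4·(-3) = 0
Solving this homogeneous linear system for the smallest-integer solution (first nonzero entry positive) gives (1, -4, -2, 3).

(1, -4, -2, 3)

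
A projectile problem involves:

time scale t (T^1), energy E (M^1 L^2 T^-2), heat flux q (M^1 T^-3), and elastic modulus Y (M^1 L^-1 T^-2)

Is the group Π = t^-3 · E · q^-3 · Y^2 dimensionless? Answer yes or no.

yes

Sum the exponent of each base dimension across the product:
  M: −3·[t]_M + [E]_M − 3·[q]_M + 2·[Y]_M = −3·(0) + (1) − 3·(1) + 2·(1) = 0
  L: −3·[t]_L + [E]_L − 3·[q]_L + 2·[Y]_L = −3·(0) + (2) − 3·(0) + 2·(-1) = 0
  T: −3·[t]_T + [E]_T − 3·[q]_T + 2·[Y]_T = −3·(1) + (-2) − 3·(-3) + 2·(-2) = 0
All base exponents vanish — dimensionless.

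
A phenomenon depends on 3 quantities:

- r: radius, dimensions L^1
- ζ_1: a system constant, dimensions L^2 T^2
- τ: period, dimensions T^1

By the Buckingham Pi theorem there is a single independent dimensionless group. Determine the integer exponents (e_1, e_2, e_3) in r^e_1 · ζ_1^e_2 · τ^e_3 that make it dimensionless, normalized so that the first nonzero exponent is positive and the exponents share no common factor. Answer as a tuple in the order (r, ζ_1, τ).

L: e_1·(1) + e_2·(2) + e_3·(0) = 0
T: e_1·(0) + e_2·(2) + e_3·(1) = 0
Solving this homogeneous linear system for the smallest-integer solution (first nonzero entry positive) gives (2, -1, 2).

(2, -1, 2)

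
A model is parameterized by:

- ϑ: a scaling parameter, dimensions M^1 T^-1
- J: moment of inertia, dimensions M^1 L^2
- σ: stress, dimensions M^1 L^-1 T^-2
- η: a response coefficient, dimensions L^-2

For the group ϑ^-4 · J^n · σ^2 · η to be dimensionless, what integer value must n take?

Balance the M exponent: (1)·n from J, plus −4·(1) + 2·(1) + (0) = -2 from the rest, must sum to zero.
n − 2 = 0, so n = 2.

2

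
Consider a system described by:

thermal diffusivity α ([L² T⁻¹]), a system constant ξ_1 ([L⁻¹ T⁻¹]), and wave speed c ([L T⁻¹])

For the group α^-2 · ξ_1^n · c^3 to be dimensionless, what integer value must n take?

Balance the L exponent: (-1)·n from ξ_1, plus −2·(2) + 3·(1) = -1 from the rest, must sum to zero.
−n − 1 = 0, so n = -1.

-1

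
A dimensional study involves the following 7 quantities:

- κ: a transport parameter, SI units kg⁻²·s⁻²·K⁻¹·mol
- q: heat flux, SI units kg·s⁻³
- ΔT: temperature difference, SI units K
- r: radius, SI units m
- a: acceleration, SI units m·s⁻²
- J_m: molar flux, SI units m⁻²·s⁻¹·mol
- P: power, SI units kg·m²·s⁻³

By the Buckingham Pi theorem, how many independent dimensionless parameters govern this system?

There are 7 variables and 5 base dimensions (M, L, T, Θ, N).
The dimension matrix has rank 5.
Independent dimensionless groups: 7 − 5 = 2.

2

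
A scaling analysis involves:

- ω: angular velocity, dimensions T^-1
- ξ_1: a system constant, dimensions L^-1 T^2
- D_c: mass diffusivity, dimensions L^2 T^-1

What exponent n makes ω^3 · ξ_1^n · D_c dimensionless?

2

Balance the L exponent: (-1)·n from ξ_1, plus 3·(0) + (2) = 2 from the rest, must sum to zero.
−n + 2 = 0, so n = 2.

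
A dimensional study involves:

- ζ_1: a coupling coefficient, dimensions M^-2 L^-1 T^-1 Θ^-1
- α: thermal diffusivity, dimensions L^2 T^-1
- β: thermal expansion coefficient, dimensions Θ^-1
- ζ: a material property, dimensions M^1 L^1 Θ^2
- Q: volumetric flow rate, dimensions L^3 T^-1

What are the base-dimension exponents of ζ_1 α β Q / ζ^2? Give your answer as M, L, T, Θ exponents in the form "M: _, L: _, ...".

Collect each base-dimension exponent across the product:
  M: (-2) + (0) + (0) − 2·(1) + (0) = -4
  L: (-1) + (2) + (0) − 2·(1) + (3) = 2
  T: (-1) + (-1) + (0) − 2·(0) + (-1) = -3
  Θ: (-1) + (0) + (-1) − 2·(2) + (0) = -6
So the dimensions are [M⁻⁴ L² T⁻³ Θ⁻⁶].

M: -4, L: 2, T: -3, Θ: -6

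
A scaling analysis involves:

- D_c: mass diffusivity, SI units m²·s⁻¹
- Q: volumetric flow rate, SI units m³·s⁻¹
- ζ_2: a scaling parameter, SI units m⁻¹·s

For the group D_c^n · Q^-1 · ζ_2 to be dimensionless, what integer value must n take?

2

Balance the L exponent: (2)·n from D_c, plus −(3) + (-1) = -4 from the rest, must sum to zero.
2n − 4 = 0, so n = 2.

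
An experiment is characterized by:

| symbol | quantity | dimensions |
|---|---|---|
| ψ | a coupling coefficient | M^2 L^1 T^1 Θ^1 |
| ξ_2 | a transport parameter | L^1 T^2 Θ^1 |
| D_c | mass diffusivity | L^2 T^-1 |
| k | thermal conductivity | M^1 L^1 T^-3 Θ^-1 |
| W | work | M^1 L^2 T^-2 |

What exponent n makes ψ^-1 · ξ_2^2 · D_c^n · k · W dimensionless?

Balance the L exponent: (2)·n from D_c, plus −(1) + 2·(1) + (1) + (2) = 4 from the rest, must sum to zero.
2n + 4 = 0, so n = -2.

-2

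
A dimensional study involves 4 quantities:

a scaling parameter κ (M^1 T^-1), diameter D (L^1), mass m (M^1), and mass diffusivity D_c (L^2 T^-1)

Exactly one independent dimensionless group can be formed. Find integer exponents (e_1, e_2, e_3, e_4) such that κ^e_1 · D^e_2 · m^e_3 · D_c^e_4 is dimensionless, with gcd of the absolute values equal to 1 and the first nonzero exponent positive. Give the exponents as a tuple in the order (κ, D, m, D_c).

(1, 2, -1, -1)

M: e_1·(1) + e_2·(0) + e_3·(1) + e_4·(0) = 0
L: e_1·(0) + e_2·(1) + e_3·(0) + e_4·(2) = 0
T: e_1·(-1) + e_2·(0) + e_3·(0) + e_4·(-1) = 0
Solving this homogeneous linear system for the smallest-integer solution (first nonzero entry positive) gives (1, 2, -1, -1).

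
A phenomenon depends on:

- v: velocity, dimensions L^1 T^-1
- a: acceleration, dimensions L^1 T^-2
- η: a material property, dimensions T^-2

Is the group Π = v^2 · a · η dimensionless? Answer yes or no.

Sum the exponent of each base dimension across the product:
  L: 2·[v]_L + [a]_L + [η]_L = 2·(1) + (1) + (0) = 3
  T: 2·[v]_T + [a]_T + [η]_T = 2·(-1) + (-2) + (-2) = -6
Net dimensions [L³ T⁻⁶] ≠ [1] — not dimensionless.

no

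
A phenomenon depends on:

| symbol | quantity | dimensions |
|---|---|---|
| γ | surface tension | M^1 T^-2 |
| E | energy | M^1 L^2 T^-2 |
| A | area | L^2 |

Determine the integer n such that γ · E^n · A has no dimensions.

-1

Balance the M exponent: (1)·n from E, plus (1) + (0) = 1 from the rest, must sum to zero.
n + 1 = 0, so n = -1.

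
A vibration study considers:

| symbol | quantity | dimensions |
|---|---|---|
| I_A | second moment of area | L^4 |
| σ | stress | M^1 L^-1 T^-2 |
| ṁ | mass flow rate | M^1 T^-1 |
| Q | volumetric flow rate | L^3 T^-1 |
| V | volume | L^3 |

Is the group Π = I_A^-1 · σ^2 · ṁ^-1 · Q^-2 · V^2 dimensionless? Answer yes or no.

no

Sum the exponent of each base dimension across the product:
  M: −[I_A]_M + 2·[σ]_M − [ṁ]_M − 2·[Q]_M + 2·[V]_M = −(0) + 2·(1) − (1) − 2·(0) + 2·(0) = 1
  L: −[I_A]_L + 2·[σ]_L − [ṁ]_L − 2·[Q]_L + 2·[V]_L = −(4) + 2·(-1) − (0) − 2·(3) + 2·(3) = -6
  T: −[I_A]_T + 2·[σ]_T − [ṁ]_T − 2·[Q]_T + 2·[V]_T = −(0) + 2·(-2) − (-1) − 2·(-1) + 2·(0) = -1
Net dimensions [M L⁻⁶ T⁻¹] ≠ [1] — not dimensionless.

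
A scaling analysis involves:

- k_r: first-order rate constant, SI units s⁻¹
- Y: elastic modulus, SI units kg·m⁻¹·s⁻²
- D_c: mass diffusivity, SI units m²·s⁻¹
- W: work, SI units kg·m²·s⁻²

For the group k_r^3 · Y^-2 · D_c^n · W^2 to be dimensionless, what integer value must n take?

-3

Balance the L exponent: (2)·n from D_c, plus 3·(0) − 2·(-1) + 2·(2) = 6 from the rest, must sum to zero.
2n + 6 = 0, so n = -3.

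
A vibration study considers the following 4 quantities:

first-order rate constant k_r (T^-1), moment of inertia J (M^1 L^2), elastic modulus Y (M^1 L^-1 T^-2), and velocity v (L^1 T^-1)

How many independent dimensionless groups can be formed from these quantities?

1

There are 4 variables and 3 base dimensions (M, L, T).
The dimension matrix has rank 3.
Independent dimensionless groups: 4 − 3 = 1.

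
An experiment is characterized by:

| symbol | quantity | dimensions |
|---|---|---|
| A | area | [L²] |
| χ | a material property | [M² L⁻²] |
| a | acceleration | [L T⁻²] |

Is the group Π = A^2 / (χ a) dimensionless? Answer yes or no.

Sum the exponent of each base dimension across the product:
  M: 2·[A]_M − [χ]_M − [a]_M = 2·(0) − (2) − (0) = -2
  L: 2·[A]_L − [χ]_L − [a]_L = 2·(2) − (-2) − (1) = 5
  T: 2·[A]_T − [χ]_T − [a]_T = 2·(0) − (0) − (-2) = 2
Net dimensions [M⁻² L⁵ T²] ≠ [1] — not dimensionless.

no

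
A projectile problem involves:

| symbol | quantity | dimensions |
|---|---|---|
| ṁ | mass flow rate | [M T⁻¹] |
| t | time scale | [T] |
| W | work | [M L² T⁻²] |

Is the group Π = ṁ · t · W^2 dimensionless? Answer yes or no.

Sum the exponent of each base dimension across the product:
  M: [ṁ]_M + [t]_M + 2·[W]_M = (1) + (0) + 2·(1) = 3
  L: [ṁ]_L + [t]_L + 2·[W]_L = (0) + (0) + 2·(2) = 4
  T: [ṁ]_T + [t]_T + 2·[W]_T = (-1) + (1) + 2·(-2) = -4
Net dimensions [M³ L⁴ T⁻⁴] ≠ [1] — not dimensionless.

no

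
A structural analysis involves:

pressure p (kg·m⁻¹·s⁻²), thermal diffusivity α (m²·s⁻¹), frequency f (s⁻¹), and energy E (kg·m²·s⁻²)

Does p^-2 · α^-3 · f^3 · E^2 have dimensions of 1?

yes

Sum the exponent of each base dimension across the product:
  M: −2·[p]_M − 3·[α]_M + 3·[f]_M + 2·[E]_M = −2·(1) − 3·(0) + 3·(0) + 2·(1) = 0
  L: −2·[p]_L − 3·[α]_L + 3·[f]_L + 2·[E]_L = −2·(-1) − 3·(2) + 3·(0) + 2·(2) = 0
  T: −2·[p]_T − 3·[α]_T + 3·[f]_T + 2·[E]_T = −2·(-2) − 3·(-1) + 3·(-1) + 2·(-2) = 0
All base exponents vanish — dimensionless.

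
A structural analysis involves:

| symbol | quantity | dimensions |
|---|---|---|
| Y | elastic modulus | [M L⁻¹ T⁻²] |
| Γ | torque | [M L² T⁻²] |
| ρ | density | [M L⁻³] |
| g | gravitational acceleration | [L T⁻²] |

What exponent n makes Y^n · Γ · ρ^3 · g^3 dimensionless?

-4

Balance the M exponent: (1)·n from Y, plus (1) + 3·(1) + 3·(0) = 4 from the rest, must sum to zero.
n + 4 = 0, so n = -4.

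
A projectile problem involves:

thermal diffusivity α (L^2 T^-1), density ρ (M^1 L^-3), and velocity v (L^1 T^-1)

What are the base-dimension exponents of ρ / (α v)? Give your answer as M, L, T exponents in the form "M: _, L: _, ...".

M: 1, L: -6, T: 2

Collect each base-dimension exponent across the product:
  M: −(0) + (1) − (0) = 1
  L: −(2) + (-3) − (1) = -6
  T: −(-1) + (0) − (-1) = 2
So the dimensions are [M L⁻⁶ T²].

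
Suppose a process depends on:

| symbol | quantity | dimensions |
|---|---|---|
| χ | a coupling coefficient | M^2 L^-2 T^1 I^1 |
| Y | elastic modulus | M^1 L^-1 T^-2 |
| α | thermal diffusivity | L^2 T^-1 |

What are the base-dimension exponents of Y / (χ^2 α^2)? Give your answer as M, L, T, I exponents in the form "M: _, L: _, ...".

Collect each base-dimension exponent across the product:
  M: −2·(2) + (1) − 2·(0) = -3
  L: −2·(-2) + (-1) − 2·(2) = -1
  T: −2·(1) + (-2) − 2·(-1) = -2
  I: −2·(1) + (0) − 2·(0) = -2
So the dimensions are [M⁻³ L⁻¹ T⁻² I⁻²].

M: -3, L: -1, T: -2, I: -2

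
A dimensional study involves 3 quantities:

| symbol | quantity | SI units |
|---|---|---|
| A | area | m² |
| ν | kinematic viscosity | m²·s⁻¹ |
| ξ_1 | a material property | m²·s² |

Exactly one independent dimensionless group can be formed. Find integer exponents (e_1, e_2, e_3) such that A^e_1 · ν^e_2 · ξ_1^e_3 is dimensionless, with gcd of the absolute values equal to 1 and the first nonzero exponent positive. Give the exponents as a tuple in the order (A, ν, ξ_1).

L: e_1·(2) + e_2·(2) + e_3·(2) = 0
T: e_1·(0) + e_2·(-1) + e_3·(2) = 0
Solving this homogeneous linear system for the smallest-integer solution (first nonzero entry positive) gives (3, -2, -1).

(3, -2, -1)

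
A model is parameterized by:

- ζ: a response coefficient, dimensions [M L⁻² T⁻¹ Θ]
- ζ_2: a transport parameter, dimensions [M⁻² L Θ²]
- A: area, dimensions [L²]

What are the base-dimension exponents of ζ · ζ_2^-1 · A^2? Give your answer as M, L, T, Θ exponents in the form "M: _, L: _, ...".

M: 3, L: 1, T: -1, Θ: -1

Collect each base-dimension exponent across the product:
  M: (1) − (-2) + 2·(0) = 3
  L: (-2) − (1) + 2·(2) = 1
  T: (-1) − (0) + 2·(0) = -1
  Θ: (1) − (2) + 2·(0) = -1
So the dimensions are [M³ L T⁻¹ Θ⁻¹].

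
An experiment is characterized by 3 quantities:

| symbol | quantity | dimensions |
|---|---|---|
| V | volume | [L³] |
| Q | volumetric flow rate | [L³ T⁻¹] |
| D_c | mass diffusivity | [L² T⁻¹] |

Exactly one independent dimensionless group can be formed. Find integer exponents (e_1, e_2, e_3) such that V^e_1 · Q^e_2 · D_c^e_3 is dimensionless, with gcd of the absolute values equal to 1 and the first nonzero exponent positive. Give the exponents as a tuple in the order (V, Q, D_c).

(1, -3, 3)

L: e_1·(3) + e_2·(3) + e_3·(2) = 0
T: e_1·(0) + e_2·(-1) + e_3·(-1) = 0
Solving this homogeneous linear system for the smallest-integer solution (first nonzero entry positive) gives (1, -3, 3).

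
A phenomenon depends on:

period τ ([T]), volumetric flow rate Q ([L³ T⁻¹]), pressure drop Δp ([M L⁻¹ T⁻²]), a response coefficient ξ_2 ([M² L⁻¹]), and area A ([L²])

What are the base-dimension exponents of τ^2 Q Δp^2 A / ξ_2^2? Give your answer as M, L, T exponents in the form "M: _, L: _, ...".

Collect each base-dimension exponent across the product:
  M: 2·(0) + (0) + 2·(1) − 2·(2) + (0) = -2
  L: 2·(0) + (3) + 2·(-1) − 2·(-1) + (2) = 5
  T: 2·(1) + (-1) + 2·(-2) − 2·(0) + (0) = -3
So the dimensions are [M⁻² L⁵ T⁻³].

M: -2, L: 5, T: -3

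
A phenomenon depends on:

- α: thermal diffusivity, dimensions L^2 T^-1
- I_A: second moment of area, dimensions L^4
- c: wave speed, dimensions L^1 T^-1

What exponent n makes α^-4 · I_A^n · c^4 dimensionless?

1

Balance the L exponent: (4)·n from I_A, plus −4·(2) + 4·(1) = -4 from the rest, must sum to zero.
4n − 4 = 0, so n = 1.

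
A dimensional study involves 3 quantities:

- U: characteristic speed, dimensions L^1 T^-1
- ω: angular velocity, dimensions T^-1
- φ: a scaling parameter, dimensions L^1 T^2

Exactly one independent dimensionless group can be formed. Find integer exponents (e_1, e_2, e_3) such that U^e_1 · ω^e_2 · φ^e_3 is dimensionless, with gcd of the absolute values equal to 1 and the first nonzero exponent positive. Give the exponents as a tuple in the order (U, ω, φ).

L: e_1·(1) + e_2·(0) + e_3·(1) = 0
T: e_1·(-1) + e_2·(-1) + e_3·(2) = 0
Solving this homogeneous linear system for the smallest-integer solution (first nonzero entry positive) gives (1, -3, -1).

(1, -3, -1)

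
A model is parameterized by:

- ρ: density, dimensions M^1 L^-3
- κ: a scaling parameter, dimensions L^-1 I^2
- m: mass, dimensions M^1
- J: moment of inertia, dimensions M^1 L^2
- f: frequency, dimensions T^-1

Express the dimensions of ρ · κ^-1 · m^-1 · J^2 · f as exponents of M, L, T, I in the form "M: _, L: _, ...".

M: 2, L: 2, T: -1, I: -2

Collect each base-dimension exponent across the product:
  M: (1) − (0) − (1) + 2·(1) + (0) = 2
  L: (-3) − (-1) − (0) + 2·(2) + (0) = 2
  T: (0) − (0) − (0) + 2·(0) + (-1) = -1
  I: (0) − (2) − (0) + 2·(0) + (0) = -2
So the dimensions are [M² L² T⁻¹ I⁻²].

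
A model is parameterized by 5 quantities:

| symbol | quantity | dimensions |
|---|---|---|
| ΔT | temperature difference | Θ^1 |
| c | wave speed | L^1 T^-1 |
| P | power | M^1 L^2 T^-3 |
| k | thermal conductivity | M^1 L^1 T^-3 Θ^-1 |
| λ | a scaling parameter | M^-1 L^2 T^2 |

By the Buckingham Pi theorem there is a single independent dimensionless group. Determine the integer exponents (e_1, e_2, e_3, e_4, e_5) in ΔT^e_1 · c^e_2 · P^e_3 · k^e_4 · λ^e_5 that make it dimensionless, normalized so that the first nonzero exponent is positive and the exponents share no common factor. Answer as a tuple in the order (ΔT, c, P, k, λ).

(3, -1, -2, 3, 1)

M: e_1·(0) + e_2·(0) + e_3·(1) + e_4·(1) + e_5·(-1) = 0
L: e_1·(0) + e_2·(1) + e_3·(2) + e_4·(1) + e_5·(2) = 0
T: e_1·(0) + e_2·(-1) + e_3·(-3) + e_4·(-3) + e_5·(2) = 0
Θ: e_1·(1) + e_2·(0) + e_3·(0) + e_4·(-1) + e_5·(0) = 0
Solving this homogeneous linear system for the smallest-integer solution (first nonzero entry positive) gives (3, -1, -2, 3, 1).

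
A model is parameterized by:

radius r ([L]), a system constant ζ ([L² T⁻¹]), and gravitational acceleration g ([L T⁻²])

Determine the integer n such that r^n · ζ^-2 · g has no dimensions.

3

Balance the L exponent: (1)·n from r, plus −2·(2) + (1) = -3 from the rest, must sum to zero.
n − 3 = 0, so n = 3.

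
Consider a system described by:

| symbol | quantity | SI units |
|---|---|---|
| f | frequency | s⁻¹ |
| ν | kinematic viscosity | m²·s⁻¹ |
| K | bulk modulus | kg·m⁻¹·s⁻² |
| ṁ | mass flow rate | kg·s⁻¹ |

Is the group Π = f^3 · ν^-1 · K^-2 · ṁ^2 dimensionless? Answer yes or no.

yes

Sum the exponent of each base dimension across the product:
  M: 3·[f]_M − [ν]_M − 2·[K]_M + 2·[ṁ]_M = 3·(0) − (0) − 2·(1) + 2·(1) = 0
  L: 3·[f]_L − [ν]_L − 2·[K]_L + 2·[ṁ]_L = 3·(0) − (2) − 2·(-1) + 2·(0) = 0
  T: 3·[f]_T − [ν]_T − 2·[K]_T + 2·[ṁ]_T = 3·(-1) − (-1) − 2·(-2) + 2·(-1) = 0
All base exponents vanish — dimensionless.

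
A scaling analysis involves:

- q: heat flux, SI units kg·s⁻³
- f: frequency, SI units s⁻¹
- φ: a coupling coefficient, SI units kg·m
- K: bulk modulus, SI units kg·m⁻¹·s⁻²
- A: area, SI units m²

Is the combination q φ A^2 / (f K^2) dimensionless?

Sum the exponent of each base dimension across the product:
  M: [q]_M − [f]_M + [φ]_M − 2·[K]_M + 2·[A]_M = (1) − (0) + (1) − 2·(1) + 2·(0) = 0
  L: [q]_L − [f]_L + [φ]_L − 2·[K]_L + 2·[A]_L = (0) − (0) + (1) − 2·(-1) + 2·(2) = 7
  T: [q]_T − [f]_T + [φ]_T − 2·[K]_T + 2·[A]_T = (-3) − (-1) + (0) − 2·(-2) + 2·(0) = 2
Net dimensions [L⁷ T²] ≠ [1] — not dimensionless.

no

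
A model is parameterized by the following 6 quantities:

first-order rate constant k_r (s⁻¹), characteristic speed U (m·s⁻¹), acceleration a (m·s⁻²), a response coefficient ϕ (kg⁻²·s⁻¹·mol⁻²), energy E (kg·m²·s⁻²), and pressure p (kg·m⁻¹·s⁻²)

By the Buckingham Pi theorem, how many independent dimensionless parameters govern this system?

2

There are 6 variables and 4 base dimensions (M, L, T, N).
The dimension matrix has rank 4.
Independent dimensionless groups: 6 − 4 = 2.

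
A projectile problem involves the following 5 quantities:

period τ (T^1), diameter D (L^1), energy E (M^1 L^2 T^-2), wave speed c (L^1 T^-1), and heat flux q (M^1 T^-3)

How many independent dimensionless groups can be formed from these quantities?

2

There are 5 variables and 3 base dimensions (M, L, T).
The dimension matrix has rank 3.
Independent dimensionless groups: 5 − 3 = 2.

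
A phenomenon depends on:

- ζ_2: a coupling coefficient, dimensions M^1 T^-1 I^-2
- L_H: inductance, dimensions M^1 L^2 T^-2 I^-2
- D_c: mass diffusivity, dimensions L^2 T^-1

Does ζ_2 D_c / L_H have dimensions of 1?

yes

Sum the exponent of each base dimension across the product:
  M: [ζ_2]_M − [L_H]_M + [D_c]_M = (1) − (1) + (0) = 0
  L: [ζ_2]_L − [L_H]_L + [D_c]_L = (0) − (2) + (2) = 0
  T: [ζ_2]_T − [L_H]_T + [D_c]_T = (-1) − (-2) + (-1) = 0
  I: [ζ_2]_I − [L_H]_I + [D_c]_I = (-2) − (-2) + (0) = 0
All base exponents vanish — dimensionless.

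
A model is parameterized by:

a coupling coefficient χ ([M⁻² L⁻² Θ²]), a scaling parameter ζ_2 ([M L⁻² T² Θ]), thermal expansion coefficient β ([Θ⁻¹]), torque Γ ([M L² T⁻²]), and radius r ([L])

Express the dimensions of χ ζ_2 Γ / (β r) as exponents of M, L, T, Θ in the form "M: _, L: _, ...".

Collect each base-dimension exponent across the product:
  M: (-2) + (1) − (0) + (1) − (0) = 0
  L: (-2) + (-2) − (0) + (2) − (1) = -3
  T: (0) + (2) − (0) + (-2) − (0) = 0
  Θ: (2) + (1) − (-1) + (0) − (0) = 4
So the dimensions are [L⁻³ Θ⁴].

M: 0, L: -3, T: 0, Θ: 4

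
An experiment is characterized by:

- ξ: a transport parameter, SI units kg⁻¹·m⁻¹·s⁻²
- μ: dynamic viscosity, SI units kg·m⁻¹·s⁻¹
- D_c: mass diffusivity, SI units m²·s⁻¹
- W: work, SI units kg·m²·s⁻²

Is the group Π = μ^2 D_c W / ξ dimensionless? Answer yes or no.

Sum the exponent of each base dimension across the product:
  M: −[ξ]_M + 2·[μ]_M + [D_c]_M + [W]_M = −(-1) + 2·(1) + (0) + (1) = 4
  L: −[ξ]_L + 2·[μ]_L + [D_c]_L + [W]_L = −(-1) + 2·(-1) + (2) + (2) = 3
  T: −[ξ]_T + 2·[μ]_T + [D_c]_T + [W]_T = −(-2) + 2·(-1) + (-1) + (-2) = -3
Net dimensions [M⁴ L³ T⁻³] ≠ [1] — not dimensionless.

no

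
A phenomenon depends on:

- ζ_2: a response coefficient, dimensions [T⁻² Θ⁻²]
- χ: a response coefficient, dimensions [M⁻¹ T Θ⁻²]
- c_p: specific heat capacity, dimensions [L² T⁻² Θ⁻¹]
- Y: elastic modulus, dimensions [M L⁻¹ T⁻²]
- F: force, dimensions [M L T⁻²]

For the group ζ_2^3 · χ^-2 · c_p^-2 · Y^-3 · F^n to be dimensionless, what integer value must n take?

1

Balance the M exponent: (1)·n from F, plus 3·(0) − 2·(-1) − 2·(0) − 3·(1) = -1 from the rest, must sum to zero.
n − 1 = 0, so n = 1.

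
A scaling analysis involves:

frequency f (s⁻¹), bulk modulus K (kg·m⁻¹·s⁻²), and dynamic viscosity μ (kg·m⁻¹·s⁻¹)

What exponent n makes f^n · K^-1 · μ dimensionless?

Balance the T exponent: (-1)·n from f, plus −(-2) + (-1) = 1 from the rest, must sum to zero.
−n + 1 = 0, so n = 1.

1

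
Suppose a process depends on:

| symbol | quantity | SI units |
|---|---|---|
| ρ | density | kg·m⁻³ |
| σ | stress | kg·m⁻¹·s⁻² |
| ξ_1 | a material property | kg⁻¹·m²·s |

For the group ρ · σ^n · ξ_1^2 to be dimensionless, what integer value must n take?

Balance the M exponent: (1)·n from σ, plus (1) + 2·(-1) = -1 from the rest, must sum to zero.
n − 1 = 0, so n = 1.

1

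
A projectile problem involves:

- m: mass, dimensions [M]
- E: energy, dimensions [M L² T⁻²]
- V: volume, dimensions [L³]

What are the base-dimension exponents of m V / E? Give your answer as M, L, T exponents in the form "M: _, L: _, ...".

M: 0, L: 1, T: 2

Collect each base-dimension exponent across the product:
  M: (1) − (1) + (0) = 0
  L: (0) − (2) + (3) = 1
  T: (0) − (-2) + (0) = 2
So the dimensions are [L T²].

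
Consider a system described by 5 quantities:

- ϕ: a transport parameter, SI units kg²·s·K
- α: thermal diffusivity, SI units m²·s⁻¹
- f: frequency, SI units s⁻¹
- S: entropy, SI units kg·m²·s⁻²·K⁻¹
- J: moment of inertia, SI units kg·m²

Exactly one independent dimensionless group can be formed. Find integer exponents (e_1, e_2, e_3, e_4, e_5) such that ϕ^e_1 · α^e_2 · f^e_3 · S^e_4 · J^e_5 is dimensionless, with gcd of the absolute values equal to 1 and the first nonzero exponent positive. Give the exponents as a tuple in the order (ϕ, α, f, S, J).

(1, 2, -3, 1, -3)

M: e_1·(2) + e_2·(0) + e_3·(0) + e_4·(1) + e_5·(1) = 0
L: e_1·(0) + e_2·(2) + e_3·(0) + e_4·(2) + e_5·(2) = 0
T: e_1·(1) + e_2·(-1) + e_3·(-1) + e_4·(-2) + e_5·(0) = 0
Θ: e_1·(1) + e_2·(0) + e_3·(0) + e_4·(-1) + e_5·(0) = 0
Solving this homogeneous linear system for the smallest-integer solution (first nonzero entry positive) gives (1, 2, -3, 1, -3).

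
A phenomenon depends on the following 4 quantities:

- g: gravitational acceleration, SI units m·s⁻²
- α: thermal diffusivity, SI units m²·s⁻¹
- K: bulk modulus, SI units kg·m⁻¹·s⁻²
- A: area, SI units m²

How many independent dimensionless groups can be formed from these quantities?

There are 4 variables and 3 base dimensions (M, L, T).
The dimension matrix has rank 3.
Independent dimensionless groups: 4 − 3 = 1.

1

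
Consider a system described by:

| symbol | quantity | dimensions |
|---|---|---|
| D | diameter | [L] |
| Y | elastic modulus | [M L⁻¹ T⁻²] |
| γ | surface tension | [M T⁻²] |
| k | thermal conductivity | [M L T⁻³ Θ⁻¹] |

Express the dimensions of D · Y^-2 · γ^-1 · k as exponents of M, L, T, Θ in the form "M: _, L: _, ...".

Collect each base-dimension exponent across the product:
  M: (0) − 2·(1) − (1) + (1) = -2
  L: (1) − 2·(-1) − (0) + (1) = 4
  T: (0) − 2·(-2) − (-2) + (-3) = 3
  Θ: (0) − 2·(0) − (0) + (-1) = -1
So the dimensions are [M⁻² L⁴ T³ Θ⁻¹].

M: -2, L: 4, T: 3, Θ: -1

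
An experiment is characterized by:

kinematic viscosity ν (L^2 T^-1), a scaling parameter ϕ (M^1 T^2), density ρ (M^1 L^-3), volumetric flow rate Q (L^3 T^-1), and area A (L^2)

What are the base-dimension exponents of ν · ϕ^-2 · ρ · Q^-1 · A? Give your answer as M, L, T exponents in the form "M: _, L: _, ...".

M: -1, L: -2, T: -4

Collect each base-dimension exponent across the product:
  M: (0) − 2·(1) + (1) − (0) + (0) = -1
  L: (2) − 2·(0) + (-3) − (3) + (2) = -2
  T: (-1) − 2·(2) + (0) − (-1) + (0) = -4
So the dimensions are [M⁻¹ L⁻² T⁻⁴].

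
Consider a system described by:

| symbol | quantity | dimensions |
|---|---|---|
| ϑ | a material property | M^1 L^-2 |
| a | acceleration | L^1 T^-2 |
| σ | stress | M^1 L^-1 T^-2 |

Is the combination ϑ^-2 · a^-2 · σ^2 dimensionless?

Sum the exponent of each base dimension across the product:
  M: −2·[ϑ]_M − 2·[a]_M + 2·[σ]_M = −2·(1) − 2·(0) + 2·(1) = 0
  L: −2·[ϑ]_L − 2·[a]_L + 2·[σ]_L = −2·(-2) − 2·(1) + 2·(-1) = 0
  T: −2·[ϑ]_T − 2·[a]_T + 2·[σ]_T = −2·(0) − 2·(-2) + 2·(-2) = 0
All base exponents vanish — dimensionless.

yes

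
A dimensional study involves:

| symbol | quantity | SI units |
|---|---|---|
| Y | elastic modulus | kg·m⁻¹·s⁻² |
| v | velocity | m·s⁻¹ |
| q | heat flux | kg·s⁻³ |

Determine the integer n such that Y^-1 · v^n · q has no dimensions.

-1

Balance the L exponent: (1)·n from v, plus −(-1) + (0) = 1 from the rest, must sum to zero.
n + 1 = 0, so n = -1.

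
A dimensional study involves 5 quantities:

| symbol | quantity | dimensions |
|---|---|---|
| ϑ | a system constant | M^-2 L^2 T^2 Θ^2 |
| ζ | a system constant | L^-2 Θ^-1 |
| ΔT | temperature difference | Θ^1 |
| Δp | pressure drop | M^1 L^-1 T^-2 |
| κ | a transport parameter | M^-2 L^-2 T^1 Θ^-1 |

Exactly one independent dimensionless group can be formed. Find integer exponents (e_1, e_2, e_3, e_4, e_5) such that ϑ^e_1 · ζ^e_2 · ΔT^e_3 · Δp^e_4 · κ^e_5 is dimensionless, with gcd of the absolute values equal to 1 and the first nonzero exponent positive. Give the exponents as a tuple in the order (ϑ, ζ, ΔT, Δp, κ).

M: e_1·(-2) + e_2·(0) + e_3·(0) + e_4·(1) + e_5·(-2) = 0
L: e_1·(2) + e_2·(-2) + e_3·(0) + e_4·(-1) + e_5·(-2) = 0
T: e_1·(2) + e_2·(0) + e_3·(0) + e_4·(-2) + e_5·(1) = 0
Θ: e_1·(2) + e_2·(-1) + e_3·(1) + e_4·(0) + e_5·(-1) = 0
Solving this homogeneous linear system for the smallest-integer solution (first nonzero entry positive) gives (3, 4, -4, 2, -2).

(3, 4, -4, 2, -2)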